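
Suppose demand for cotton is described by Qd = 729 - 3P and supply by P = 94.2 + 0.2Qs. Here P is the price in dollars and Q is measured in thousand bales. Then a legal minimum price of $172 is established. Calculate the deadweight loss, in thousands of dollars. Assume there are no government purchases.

Rearranging supply gives Qs = 5P - 471. Without the control the market clears where 729 - 3P = 5P - 471, i.e. P* = 150 and Q* = 279.
Since 172 > 150, the floor is binding.
At P = 172: Qd = 729 - 3·172 = 213 and Qs = 5·172 - 471 = 389.
Quantity traded falls to 213. At Q = 213 the demand price is (729 - 213)/3 = 172 and the supply price is (471 + 213)/5 = 136.8.
Deadweight loss = ½ · (172 - 136.8) · (279 - 213) = ½ · 35.2 · 66 = 1161.6.

1161.6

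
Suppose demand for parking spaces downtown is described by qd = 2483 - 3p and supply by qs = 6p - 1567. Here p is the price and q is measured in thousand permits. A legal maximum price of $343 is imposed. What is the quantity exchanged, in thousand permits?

Without the control the market clears where 2483 - 3p = 6p - 1567, i.e. p* = 450 and q* = 1133.
The ceiling of 343 is below the equilibrium price 450, so it binds.
At p = 343: qd = 2483 - 3·343 = 1454 and qs = 6·343 - 1567 = 491.
The quantity actually transacted is the short side, supply: 491.

491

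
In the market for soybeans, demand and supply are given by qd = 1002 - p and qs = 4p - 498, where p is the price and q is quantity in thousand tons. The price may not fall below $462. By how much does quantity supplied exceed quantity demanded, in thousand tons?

Equilibrium: 1002 - p = 4p - 498, so 1500 = 5p and p* = 300, q* = 702.
The floor of 462 is above the equilibrium price 300, so it binds.
At p = 462: qd = 1002 - 462 = 540 and qs = 4·462 - 498 = 1350.
Surplus = qs - qd = 1350 - 540 = 810.

810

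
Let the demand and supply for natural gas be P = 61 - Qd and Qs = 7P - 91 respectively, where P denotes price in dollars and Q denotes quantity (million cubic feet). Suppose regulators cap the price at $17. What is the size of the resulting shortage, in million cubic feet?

Rearranging demand gives Qd = 61 - P. In a free market, 61 - P = 7P - 91 gives the equilibrium P* = 19, Q* = 42.
The ceiling of 17 is below the equilibrium price 19, so it binds.
At P = 17: Qd = 61 - 17 = 44 and Qs = 7·17 - 91 = 28.
Shortage = Qd - Qs = 44 - 28 = 16.

16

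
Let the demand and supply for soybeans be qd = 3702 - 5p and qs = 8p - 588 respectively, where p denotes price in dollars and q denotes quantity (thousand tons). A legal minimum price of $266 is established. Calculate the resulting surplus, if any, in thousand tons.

0

In a free market, 3702 - 5p = 8p - 588 gives the equilibrium p* = 330, q* = 2052.
Since 266 is below p* = 330, the floor does not bind and the free-market outcome prevails.
Since the control does not bind, there is no surplus.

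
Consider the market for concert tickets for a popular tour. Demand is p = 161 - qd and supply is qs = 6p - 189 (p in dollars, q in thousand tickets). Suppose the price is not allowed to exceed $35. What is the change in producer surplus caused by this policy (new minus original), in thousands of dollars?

-990

Rearranging demand gives qd = 161 - p. Setting quantity demanded equal to quantity supplied, 161 - p = 6p - 189, gives p* = 50 and q* = 111.
The ceiling of 35 is below the equilibrium price 50, so it binds.
At p = 35: qd = 161 - 35 = 126 and qs = 6·35 - 189 = 21.
Producer surplus without the control is ½ · (50 - 31.5) · 111 = 1026.75.
With the ceiling, producers sell 21 units at 35, so PS = ½ · (35 - 31.5) · 21 = 36.75.
Change in producer surplus = 36.75 - 1026.75 = -990.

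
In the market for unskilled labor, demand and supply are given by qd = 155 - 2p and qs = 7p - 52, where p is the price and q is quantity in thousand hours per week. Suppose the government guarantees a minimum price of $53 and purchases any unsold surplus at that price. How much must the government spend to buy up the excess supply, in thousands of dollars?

14310

Equilibrium: 155 - 2p = 7p - 52, so 207 = 9p and p* = 23, q* = 109.
Because the floor (53) lies above the market-clearing price, it is binding.
At p = 53: qd = 155 - 2·53 = 49 and qs = 7·53 - 52 = 319.
Surplus = qs - qd = 270.
Government expenditure = surplus × support price = 270 × 53 = 14310.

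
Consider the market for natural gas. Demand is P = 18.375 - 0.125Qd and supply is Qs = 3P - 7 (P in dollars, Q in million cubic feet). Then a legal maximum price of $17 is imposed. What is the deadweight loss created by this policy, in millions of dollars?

Rearranging demand gives Qd = 147 - 8P. Setting quantity demanded equal to quantity supplied, 147 - 8P = 3P - 7, gives P* = 14 and Q* = 35.
Since 17 is above P* = 14, the ceiling does not bind and the free-market outcome prevails.
Since the control does not bind, no trades are prevented and deadweight loss is zero.

0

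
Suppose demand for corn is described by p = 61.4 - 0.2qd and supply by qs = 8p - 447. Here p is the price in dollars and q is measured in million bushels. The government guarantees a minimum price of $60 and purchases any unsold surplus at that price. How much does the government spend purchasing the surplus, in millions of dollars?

1560

Rearranging demand gives qd = 307 - 5p. Equilibrium: 307 - 5p = 8p - 447, so 754 = 13p and p* = 58, q* = 17.
Because the floor (60) lies above the market-clearing price, it is binding.
At p = 60: qd = 307 - 5·60 = 7 and qs = 8·60 - 447 = 33.
Surplus = qs - qd = 26.
Government expenditure = surplus × support price = 26 × 60 = 1560.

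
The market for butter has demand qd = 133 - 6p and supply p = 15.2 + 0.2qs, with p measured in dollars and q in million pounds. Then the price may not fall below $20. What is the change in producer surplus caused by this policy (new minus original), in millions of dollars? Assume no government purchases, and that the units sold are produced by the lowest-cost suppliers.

Rearranging supply gives qs = 5p - 76. In a free market, 133 - 6p = 5p - 76 gives the equilibrium p* = 19, q* = 19.
The floor of 20 is above the equilibrium price 19, so it binds.
At p = 20: qd = 133 - 6·20 = 13 and qs = 5·20 - 76 = 24.
Producer surplus without the control is ½ · (19 - 15.2) · 19 = 36.1.
With the floor, 13 units are sold at 20. The supply price at q = 13 is 17.8, so PS = ½ · [(20 - 15.2) + (20 - 17.8)] · 13 = 45.5.
Change in producer surplus = 45.5 - 36.1 = 9.4.

9.4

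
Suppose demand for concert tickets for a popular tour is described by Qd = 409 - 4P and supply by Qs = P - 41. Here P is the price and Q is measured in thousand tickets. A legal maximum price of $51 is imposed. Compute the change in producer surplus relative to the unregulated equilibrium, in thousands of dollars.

-1150.5

Setting quantity demanded equal to quantity supplied, 409 - 4P = P - 41, gives P* = 90 and Q* = 49.
Because the ceiling (51) lies below the market-clearing price, it is binding.
At P = 51: Qd = 409 - 4·51 = 205 and Qs = 51 - 41 = 10.
Producer surplus without the control is ½ · (90 - 41) · 49 = 1200.5.
With the ceiling, producers sell 10 units at 51, so PS = ½ · (51 - 41) · 10 = 50.
Change in producer surplus = 50 - 1200.5 = -1150.5.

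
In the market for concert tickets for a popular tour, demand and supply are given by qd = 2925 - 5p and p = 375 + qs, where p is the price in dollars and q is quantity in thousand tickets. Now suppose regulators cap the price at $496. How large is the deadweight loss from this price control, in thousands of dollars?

Rearranging supply gives qs = p - 375. Without the control the market clears where 2925 - 5p = p - 375, i.e. p* = 550 and q* = 175.
Since 496 < 550, the ceiling is binding.
At p = 496: qd = 2925 - 5·496 = 445 and qs = 496 - 375 = 121.
Quantity traded falls to 121. At q = 121 the demand price is (2925 - 121)/5 = 560.8 and the supply price is 375 + 121 = 496.
Deadweight loss = ½ · (560.8 - 496) · (175 - 121) = ½ · 64.8 · 54 = 1749.6.

1749.6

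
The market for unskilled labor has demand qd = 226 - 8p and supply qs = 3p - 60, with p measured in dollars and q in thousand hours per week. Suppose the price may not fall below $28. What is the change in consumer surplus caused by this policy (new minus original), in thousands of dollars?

In a free market, 226 - 8p = 3p - 60 gives the equilibrium p* = 26, q* = 18.
Because the floor (28) lies above the market-clearing price, it is binding.
At p = 28: qd = 226 - 8·28 = 2 and qs = 3·28 - 60 = 24.
Consumer surplus without the control is ½ · (28.25 - 26) · 18 = 20.25.
With the floor, consumers buy 2 units at 28, so CS = ½ · (28.25 - 28) · 2 = 0.25.
Change in consumer surplus = 0.25 - 20.25 = -20.

-20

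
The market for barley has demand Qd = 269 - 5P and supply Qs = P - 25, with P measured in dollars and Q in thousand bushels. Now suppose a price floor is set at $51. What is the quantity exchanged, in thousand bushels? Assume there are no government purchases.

14

Setting quantity demanded equal to quantity supplied, 269 - 5P = P - 25, gives P* = 49 and Q* = 24.
The floor of 51 is above the equilibrium price 49, so it binds.
At P = 51: Qd = 269 - 5·51 = 14 and Qs = 51 - 25 = 26.
The quantity actually transacted is the short side, demand: 14.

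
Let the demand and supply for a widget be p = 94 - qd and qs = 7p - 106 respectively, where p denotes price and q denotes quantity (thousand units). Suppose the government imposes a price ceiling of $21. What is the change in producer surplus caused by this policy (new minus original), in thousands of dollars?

Rearranging demand gives qd = 94 - p. Without the control the market clears where 94 - p = 7p - 106, i.e. p* = 25 and q* = 69.
Since 21 < 25, the ceiling is binding.
At p = 21: qd = 94 - 21 = 73 and qs = 7·21 - 106 = 41.
Producer surplus without the control is ½ · (25 - 106/7) · 69 = 4761/14.
With the ceiling, producers sell 41 units at 21, so PS = ½ · (21 - 106/7) · 41 = 1681/14.
Change in producer surplus = 1681/14 - 4761/14 = -220.

-220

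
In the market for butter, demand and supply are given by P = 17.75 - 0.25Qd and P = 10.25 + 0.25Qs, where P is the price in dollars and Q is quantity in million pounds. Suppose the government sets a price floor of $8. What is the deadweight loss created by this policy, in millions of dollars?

Rearranging demand gives Qd = 71 - 4P; rearranging supply gives Qs = 4P - 41. Without the control the market clears where 71 - 4P = 4P - 41, i.e. P* = 14 and Q* = 15.
Since 8 is below P* = 14, the floor does not bind and the free-market outcome prevails.
Since the control does not bind, no trades are prevented and deadweight loss is zero.

0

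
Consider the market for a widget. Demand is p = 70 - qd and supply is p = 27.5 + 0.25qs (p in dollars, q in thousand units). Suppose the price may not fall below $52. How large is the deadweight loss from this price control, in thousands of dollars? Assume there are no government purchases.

160

Rearranging demand gives qd = 70 - p; rearranging supply gives qs = 4p - 110. Setting quantity demanded equal to quantity supplied, 70 - p = 4p - 110, gives p* = 36 and q* = 34.
The floor of 52 is above the equilibrium price 36, so it binds.
At p = 52: qd = 70 - 52 = 18 and qs = 4·52 - 110 = 98.
Quantity traded falls to 18. At q = 18 the demand price is 70 - 18 = 52 and the supply price is (110 + 18)/4 = 32.
Deadweight loss = ½ · (52 - 32) · (34 - 18) = ½ · 20 · 16 = 160.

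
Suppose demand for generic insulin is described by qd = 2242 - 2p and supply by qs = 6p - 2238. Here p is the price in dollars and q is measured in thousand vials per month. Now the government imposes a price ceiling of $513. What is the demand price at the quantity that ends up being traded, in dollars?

701

Without the control the market clears where 2242 - 2p = 6p - 2238, i.e. p* = 560 and q* = 1122.
Since 513 < 560, the ceiling is binding.
At p = 513: qd = 2242 - 2·513 = 1216 and qs = 6·513 - 2238 = 840.
Only 840 units reach the market. On the demand curve, the marginal buyer's willingness to pay at q = 840 is (2242 - 840)/2 = 701.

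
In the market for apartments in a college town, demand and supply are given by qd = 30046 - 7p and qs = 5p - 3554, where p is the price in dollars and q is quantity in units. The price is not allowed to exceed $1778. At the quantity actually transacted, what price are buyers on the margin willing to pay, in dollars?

Setting quantity demanded equal to quantity supplied, 30046 - 7p = 5p - 3554, gives p* = 2800 and q* = 10446.
Since 1778 < 2800, the ceiling is binding.
At p = 1778: qd = 30046 - 7·1778 = 17600 and qs = 5·1778 - 3554 = 5336.
Only 5336 units reach the market. On the demand curve, the marginal buyer's willingness to pay at q = 5336 is (30046 - 5336)/7 = 3530.

3530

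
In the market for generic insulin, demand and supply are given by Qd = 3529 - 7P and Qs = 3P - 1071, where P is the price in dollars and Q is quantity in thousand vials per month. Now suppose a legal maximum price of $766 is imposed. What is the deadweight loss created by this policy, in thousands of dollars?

0

Equilibrium: 3529 - 7P = 3P - 1071, so 4600 = 10P and P* = 460, Q* = 309.
The ceiling of 766 is above the equilibrium price 460, so it is not binding; the market clears at P* = 460, Q* = 309.
Since the control does not bind, no trades are prevented and deadweight loss is zero.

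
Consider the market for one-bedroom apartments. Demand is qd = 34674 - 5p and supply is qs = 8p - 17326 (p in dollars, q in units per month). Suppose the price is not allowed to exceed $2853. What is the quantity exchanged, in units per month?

5498

Without the control the market clears where 34674 - 5p = 8p - 17326, i.e. p* = 4000 and q* = 14674.
The ceiling of 2853 is below the equilibrium price 4000, so it binds.
At p = 2853: qd = 34674 - 5·2853 = 20409 and qs = 8·2853 - 17326 = 5498.
The quantity actually transacted is the short side, supply: 5498.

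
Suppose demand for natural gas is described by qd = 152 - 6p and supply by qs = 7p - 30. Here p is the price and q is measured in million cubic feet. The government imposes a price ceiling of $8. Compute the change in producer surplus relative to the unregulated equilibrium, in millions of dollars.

Without the control the market clears where 152 - 6p = 7p - 30, i.e. p* = 14 and q* = 68.
The ceiling of 8 is below the equilibrium price 14, so it binds.
At p = 8: qd = 152 - 6·8 = 104 and qs = 7·8 - 30 = 26.
Producer surplus without the control is ½ · (14 - 30/7) · 68 = 2312/7.
With the ceiling, producers sell 26 units at 8, so PS = ½ · (8 - 30/7) · 26 = 338/7.
Change in producer surplus = 338/7 - 2312/7 = -282.

-282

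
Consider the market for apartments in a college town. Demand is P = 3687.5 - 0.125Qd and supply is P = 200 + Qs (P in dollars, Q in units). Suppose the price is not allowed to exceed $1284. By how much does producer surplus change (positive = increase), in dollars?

Rearranging demand gives Qd = 29500 - 8P; rearranging supply gives Qs = P - 200. In a free market, 29500 - 8P = P - 200 gives the equilibrium P* = 3300, Q* = 3100.
Because the ceiling (1284) lies below the market-clearing price, it is binding.
At P = 1284: Qd = 29500 - 8·1284 = 19228 and Qs = 1284 - 200 = 1084.
Producer surplus without the control is ½ · (3300 - 200) · 3100 = 4805000.
With the ceiling, producers sell 1084 units at 1284, so PS = ½ · (1284 - 200) · 1084 = 587528.
Change in producer surplus = 587528 - 4805000 = -4217472.

-4217472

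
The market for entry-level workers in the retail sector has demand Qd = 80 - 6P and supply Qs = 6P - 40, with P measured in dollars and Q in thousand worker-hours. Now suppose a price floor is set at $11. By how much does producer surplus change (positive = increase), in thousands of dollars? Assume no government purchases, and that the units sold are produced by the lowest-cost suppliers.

11

Without the control the market clears where 80 - 6P = 6P - 40, i.e. P* = 10 and Q* = 20.
The floor of 11 is above the equilibrium price 10, so it binds.
At P = 11: Qd = 80 - 6·11 = 14 and Qs = 6·11 - 40 = 26.
Producer surplus without the control is ½ · (10 - 20/3) · 20 = 100/3.
With the floor, 14 units are sold at 11. The supply price at Q = 14 is 9, so PS = ½ · [(11 - 20/3) + (11 - 9)] · 14 = 133/3.
Change in producer surplus = 133/3 - 100/3 = 11.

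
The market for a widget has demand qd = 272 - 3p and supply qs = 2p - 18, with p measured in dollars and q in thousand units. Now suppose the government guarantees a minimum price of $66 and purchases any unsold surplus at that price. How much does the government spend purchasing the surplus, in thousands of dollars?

2640

Setting quantity demanded equal to quantity supplied, 272 - 3p = 2p - 18, gives p* = 58 and q* = 98.
Because the floor (66) lies above the market-clearing price, it is binding.
At p = 66: qd = 272 - 3·66 = 74 and qs = 2·66 - 18 = 114.
Surplus = qs - qd = 40.
Government expenditure = surplus × support price = 40 × 66 = 2640.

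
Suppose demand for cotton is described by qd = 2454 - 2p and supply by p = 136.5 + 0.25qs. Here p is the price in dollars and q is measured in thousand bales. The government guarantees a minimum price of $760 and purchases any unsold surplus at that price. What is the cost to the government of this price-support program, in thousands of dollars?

1185600

Rearranging supply gives qs = 4p - 546. Equilibrium: 2454 - 2p = 4p - 546, so 3000 = 6p and p* = 500, q* = 1454.
Because the floor (760) lies above the market-clearing price, it is binding.
At p = 760: qd = 2454 - 2·760 = 934 and qs = 4·760 - 546 = 2494.
Surplus = qs - qd = 1560.
Government expenditure = surplus × support price = 1560 × 760 = 1185600.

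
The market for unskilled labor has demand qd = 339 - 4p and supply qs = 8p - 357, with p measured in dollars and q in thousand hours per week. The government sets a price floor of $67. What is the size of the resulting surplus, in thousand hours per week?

Setting quantity demanded equal to quantity supplied, 339 - 4p = 8p - 357, gives p* = 58 and q* = 107.
Because the floor (67) lies above the market-clearing price, it is binding.
At p = 67: qd = 339 - 4·67 = 71 and qs = 8·67 - 357 = 179.
Surplus = qs - qd = 179 - 71 = 108.

108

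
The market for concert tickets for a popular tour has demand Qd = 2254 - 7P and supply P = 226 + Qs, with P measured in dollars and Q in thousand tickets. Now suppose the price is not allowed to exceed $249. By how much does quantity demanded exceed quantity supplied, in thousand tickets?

Rearranging supply gives Qs = P - 226. Without the control the market clears where 2254 - 7P = P - 226, i.e. P* = 310 and Q* = 84.
The ceiling of 249 is below the equilibrium price 310, so it binds.
At P = 249: Qd = 2254 - 7·249 = 511 and Qs = 249 - 226 = 23.
Shortage = Qd - Qs = 511 - 23 = 488.

488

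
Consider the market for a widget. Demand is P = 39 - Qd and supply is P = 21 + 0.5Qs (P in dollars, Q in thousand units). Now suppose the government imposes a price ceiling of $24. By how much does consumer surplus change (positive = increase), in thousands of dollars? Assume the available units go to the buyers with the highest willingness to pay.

Rearranging demand gives Qd = 39 - P; rearranging supply gives Qs = 2P - 42. Equilibrium: 39 - P = 2P - 42, so 81 = 3P and P* = 27, Q* = 12.
The ceiling of 24 is below the equilibrium price 27, so it binds.
At P = 24: Qd = 39 - 24 = 15 and Qs = 2·24 - 42 = 6.
Consumer surplus without the control is ½ · (39 - 27) · 12 = 72.
With the ceiling, 6 units are sold at 24 (assume they go to the highest-value buyers). The demand price at Q = 6 is 33, so CS = ½ · [(39 - 24) + (33 - 24)] · 6 = 72.
Change in consumer surplus = 72 - 72 = 0.

0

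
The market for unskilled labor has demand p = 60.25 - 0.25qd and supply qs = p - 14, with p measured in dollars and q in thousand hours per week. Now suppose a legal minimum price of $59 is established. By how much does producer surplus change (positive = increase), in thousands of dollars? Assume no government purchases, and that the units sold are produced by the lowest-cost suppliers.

Rearranging demand gives qd = 241 - 4p. Equilibrium: 241 - 4p = p - 14, so 255 = 5p and p* = 51, q* = 37.
Since 59 > 51, the floor is binding.
At p = 59: qd = 241 - 4·59 = 5 and qs = 59 - 14 = 45.
Producer surplus without the control is ½ · (51 - 14) · 37 = 684.5.
With the floor, 5 units are sold at 59. The supply price at q = 5 is 19, so PS = ½ · [(59 - 14) + (59 - 19)] · 5 = 212.5.
Change in producer surplus = 212.5 - 684.5 = -472.

-472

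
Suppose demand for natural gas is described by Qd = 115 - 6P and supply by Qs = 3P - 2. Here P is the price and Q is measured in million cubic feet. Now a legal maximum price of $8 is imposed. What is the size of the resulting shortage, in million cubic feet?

45

Setting quantity demanded equal to quantity supplied, 115 - 6P = 3P - 2, gives P* = 13 and Q* = 37.
Because the ceiling (8) lies below the market-clearing price, it is binding.
At P = 8: Qd = 115 - 6·8 = 67 and Qs = 3·8 - 2 = 22.
Shortage = Qd - Qs = 67 - 22 = 45.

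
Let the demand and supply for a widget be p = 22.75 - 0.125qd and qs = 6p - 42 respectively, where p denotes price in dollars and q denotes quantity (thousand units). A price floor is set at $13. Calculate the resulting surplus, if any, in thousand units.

0

Rearranging demand gives qd = 182 - 8p. Without the control the market clears where 182 - 8p = 6p - 42, i.e. p* = 16 and q* = 54.
Since 13 is below p* = 16, the floor does not bind and the free-market outcome prevails.
Since the control does not bind, there is no surplus.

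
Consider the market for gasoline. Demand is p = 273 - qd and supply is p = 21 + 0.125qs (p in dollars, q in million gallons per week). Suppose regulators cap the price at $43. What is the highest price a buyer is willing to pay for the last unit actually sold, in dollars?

Rearranging demand gives qd = 273 - p; rearranging supply gives qs = 8p - 168. Setting quantity demanded equal to quantity supplied, 273 - p = 8p - 168, gives p* = 49 and q* = 224.
Since 43 < 49, the ceiling is binding.
At p = 43: qd = 273 - 43 = 230 and qs = 8·43 - 168 = 176.
Only 176 units reach the market. On the demand curve, the marginal buyer's willingness to pay at q = 176 is (273 - 176) = 97.

97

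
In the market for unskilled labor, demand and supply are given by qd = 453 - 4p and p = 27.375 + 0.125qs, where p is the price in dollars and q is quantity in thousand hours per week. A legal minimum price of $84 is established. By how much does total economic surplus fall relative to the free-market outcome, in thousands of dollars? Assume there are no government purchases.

Rearranging supply gives qs = 8p - 219. Equilibrium: 453 - 4p = 8p - 219, so 672 = 12p and p* = 56, q* = 229.
Since 84 > 56, the floor is binding.
At p = 84: qd = 453 - 4·84 = 117 and qs = 8·84 - 219 = 453.
Quantity traded falls to 117. At q = 117 the demand price is (453 - 117)/4 = 84 and the supply price is (219 + 117)/8 = 42.
Deadweight loss = ½ · (84 - 42) · (229 - 117) = ½ · 42 · 112 = 2352.

2352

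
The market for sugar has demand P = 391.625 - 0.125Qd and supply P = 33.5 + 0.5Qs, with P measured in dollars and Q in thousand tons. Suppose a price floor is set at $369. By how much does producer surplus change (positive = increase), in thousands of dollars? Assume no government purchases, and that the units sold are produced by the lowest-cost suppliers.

Rearranging demand gives Qd = 3133 - 8P; rearranging supply gives Qs = 2P - 67. In a free market, 3133 - 8P = 2P - 67 gives the equilibrium P* = 320, Q* = 573.
Since 369 > 320, the floor is binding.
At P = 369: Qd = 3133 - 8·369 = 181 and Qs = 2·369 - 67 = 671.
Producer surplus without the control is ½ · (320 - 33.5) · 573 = 82082.25.
With the floor, 181 units are sold at 369. The supply price at Q = 181 is 124, so PS = ½ · [(369 - 33.5) + (369 - 124)] · 181 = 52535.25.
Change in producer surplus = 52535.25 - 82082.25 = -29547.

-29547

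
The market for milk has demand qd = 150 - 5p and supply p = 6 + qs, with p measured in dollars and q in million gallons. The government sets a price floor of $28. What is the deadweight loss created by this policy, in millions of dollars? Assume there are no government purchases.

Rearranging supply gives qs = p - 6. Setting quantity demanded equal to quantity supplied, 150 - 5p = p - 6, gives p* = 26 and q* = 20.
Because the floor (28) lies above the market-clearing price, it is binding.
At p = 28: qd = 150 - 5·28 = 10 and qs = 28 - 6 = 22.
Quantity traded falls to 10. At q = 10 the demand price is (150 - 10)/5 = 28 and the supply price is 6 + 10 = 16.
Deadweight loss = ½ · (28 - 16) · (20 - 10) = ½ · 12 · 10 = 60.

60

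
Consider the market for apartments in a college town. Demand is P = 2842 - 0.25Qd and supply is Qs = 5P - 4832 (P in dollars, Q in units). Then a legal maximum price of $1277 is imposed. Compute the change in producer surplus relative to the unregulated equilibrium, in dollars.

-1496041.5

Rearranging demand gives Qd = 11368 - 4P. In a free market, 11368 - 4P = 5P - 4832 gives the equilibrium P* = 1800, Q* = 4168.
The ceiling of 1277 is below the equilibrium price 1800, so it binds.
At P = 1277: Qd = 11368 - 4·1277 = 6260 and Qs = 5·1277 - 4832 = 1553.
Producer surplus without the control is ½ · (1800 - 966.4) · 4168 = 1737222.4.
With the ceiling, producers sell 1553 units at 1277, so PS = ½ · (1277 - 966.4) · 1553 = 241180.9.
Change in producer surplus = 241180.9 - 1737222.4 = -1496041.5.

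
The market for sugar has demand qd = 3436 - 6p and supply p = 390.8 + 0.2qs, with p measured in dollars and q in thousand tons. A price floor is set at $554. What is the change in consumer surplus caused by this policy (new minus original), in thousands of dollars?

Rearranging supply gives qs = 5p - 1954. Equilibrium: 3436 - 6p = 5p - 1954, so 5390 = 11p and p* = 490, q* = 496.
The floor of 554 is above the equilibrium price 490, so it binds.
At p = 554: qd = 3436 - 6·554 = 112 and qs = 5·554 - 1954 = 816.
Consumer surplus without the control is ½ · (1718/3 - 490) · 496 = 61504/3.
With the floor, consumers buy 112 units at 554, so CS = ½ · (1718/3 - 554) · 112 = 3136/3.
Change in consumer surplus = 3136/3 - 61504/3 = -19456.

-19456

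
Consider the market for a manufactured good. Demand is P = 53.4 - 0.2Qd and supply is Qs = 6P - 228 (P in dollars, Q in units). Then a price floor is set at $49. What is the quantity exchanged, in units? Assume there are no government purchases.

Rearranging demand gives Qd = 267 - 5P. Equilibrium: 267 - 5P = 6P - 228, so 495 = 11P and P* = 45, Q* = 42.
Since 49 > 45, the floor is binding.
At P = 49: Qd = 267 - 5·49 = 22 and Qs = 6·49 - 228 = 66.
The quantity actually transacted is the short side, demand: 22.

22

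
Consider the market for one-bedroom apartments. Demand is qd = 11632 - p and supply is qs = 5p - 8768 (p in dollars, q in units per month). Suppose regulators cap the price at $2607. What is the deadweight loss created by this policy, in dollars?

9432735

In a free market, 11632 - p = 5p - 8768 gives the equilibrium p* = 3400, q* = 8232.
Since 2607 < 3400, the ceiling is binding.
At p = 2607: qd = 11632 - 2607 = 9025 and qs = 5·2607 - 8768 = 4267.
Quantity traded falls to 4267. At q = 4267 the demand price is 11632 - 4267 = 7365 and the supply price is (8768 + 4267)/5 = 2607.
Deadweight loss = ½ · (7365 - 2607) · (8232 - 4267) = ½ · 4758 · 3965 = 9432735.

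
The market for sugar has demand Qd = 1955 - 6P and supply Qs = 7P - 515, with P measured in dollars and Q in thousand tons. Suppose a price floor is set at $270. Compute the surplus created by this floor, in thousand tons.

1040

Without the control the market clears where 1955 - 6P = 7P - 515, i.e. P* = 190 and Q* = 815.
The floor of 270 is above the equilibrium price 190, so it binds.
At P = 270: Qd = 1955 - 6·270 = 335 and Qs = 7·270 - 515 = 1375.
Surplus = Qs - Qd = 1375 - 335 = 1040.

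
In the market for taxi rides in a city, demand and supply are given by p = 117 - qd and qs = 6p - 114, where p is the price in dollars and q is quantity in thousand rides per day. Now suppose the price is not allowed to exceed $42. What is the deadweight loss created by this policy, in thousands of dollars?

Rearranging demand gives qd = 117 - p. In a free market, 117 - p = 6p - 114 gives the equilibrium p* = 33, q* = 84.
Since 42 is above p* = 33, the ceiling does not bind and the free-market outcome prevails.
Since the control does not bind, no trades are prevented and deadweight loss is zero.

0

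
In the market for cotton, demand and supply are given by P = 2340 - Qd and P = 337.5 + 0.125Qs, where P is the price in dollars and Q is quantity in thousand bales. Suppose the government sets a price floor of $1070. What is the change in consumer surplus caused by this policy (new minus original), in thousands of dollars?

-777750

Rearranging demand gives Qd = 2340 - P; rearranging supply gives Qs = 8P - 2700. Without the control the market clears where 2340 - P = 8P - 2700, i.e. P* = 560 and Q* = 1780.
Because the floor (1070) lies above the market-clearing price, it is binding.
At P = 1070: Qd = 2340 - 1070 = 1270 and Qs = 8·1070 - 2700 = 5860.
Consumer surplus without the control is ½ · (2340 - 560) · 1780 = 1584200.
With the floor, consumers buy 1270 units at 1070, so CS = ½ · (2340 - 1070) · 1270 = 806450.
Change in consumer surplus = 806450 - 1584200 = -777750.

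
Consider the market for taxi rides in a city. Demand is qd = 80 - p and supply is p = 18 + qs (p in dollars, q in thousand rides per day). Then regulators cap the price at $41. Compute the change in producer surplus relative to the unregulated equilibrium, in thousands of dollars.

Rearranging supply gives qs = p - 18. Equilibrium: 80 - p = p - 18, so 98 = 2p and p* = 49, q* = 31.
Because the ceiling (41) lies below the market-clearing price, it is binding.
At p = 41: qd = 80 - 41 = 39 and qs = 41 - 18 = 23.
Producer surplus without the control is ½ · (49 - 18) · 31 = 480.5.
With the ceiling, producers sell 23 units at 41, so PS = ½ · (41 - 18) · 23 = 264.5.
Change in producer surplus = 264.5 - 480.5 = -216.

-216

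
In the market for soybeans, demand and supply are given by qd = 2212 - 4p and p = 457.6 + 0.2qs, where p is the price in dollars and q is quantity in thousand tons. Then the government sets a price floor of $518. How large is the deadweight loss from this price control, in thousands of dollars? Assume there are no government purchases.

1166.4

Rearranging supply gives qs = 5p - 2288. Without the control the market clears where 2212 - 4p = 5p - 2288, i.e. p* = 500 and q* = 212.
Since 518 > 500, the floor is binding.
At p = 518: qd = 2212 - 4·518 = 140 and qs = 5·518 - 2288 = 302.
Quantity traded falls to 140. At q = 140 the demand price is (2212 - 140)/4 = 518 and the supply price is (2288 + 140)/5 = 485.6.
Deadweight loss = ½ · (518 - 485.6) · (212 - 140) = ½ · 32.4 · 72 = 1166.4.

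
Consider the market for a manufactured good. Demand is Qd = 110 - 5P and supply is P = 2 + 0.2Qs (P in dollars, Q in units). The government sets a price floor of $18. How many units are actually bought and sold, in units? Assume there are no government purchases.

20

Rearranging supply gives Qs = 5P - 10. Equilibrium: 110 - 5P = 5P - 10, so 120 = 10P and P* = 12, Q* = 50.
Because the floor (18) lies above the market-clearing price, it is binding.
At P = 18: Qd = 110 - 5·18 = 20 and Qs = 5·18 - 10 = 80.
The quantity actually transacted is the short side, demand: 20.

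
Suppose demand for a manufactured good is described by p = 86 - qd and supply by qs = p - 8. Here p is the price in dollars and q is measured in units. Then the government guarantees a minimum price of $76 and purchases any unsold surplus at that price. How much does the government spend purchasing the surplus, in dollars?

Rearranging demand gives qd = 86 - p. Equilibrium: 86 - p = p - 8, so 94 = 2p and p* = 47, q* = 39.
The floor of 76 is above the equilibrium price 47, so it binds.
At p = 76: qd = 86 - 76 = 10 and qs = 76 - 8 = 68.
Surplus = qs - qd = 58.
Government expenditure = surplus × support price = 58 × 76 = 4408.

4408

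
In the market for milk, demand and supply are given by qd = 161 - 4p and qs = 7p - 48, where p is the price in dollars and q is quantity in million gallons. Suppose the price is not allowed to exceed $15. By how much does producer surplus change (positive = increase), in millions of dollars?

Equilibrium: 161 - 4p = 7p - 48, so 209 = 11p and p* = 19, q* = 85.
The ceiling of 15 is below the equilibrium price 19, so it binds.
At p = 15: qd = 161 - 4·15 = 101 and qs = 7·15 - 48 = 57.
Producer surplus without the control is ½ · (19 - 48/7) · 85 = 7225/14.
With the ceiling, producers sell 57 units at 15, so PS = ½ · (15 - 48/7) · 57 = 3249/14.
Change in producer surplus = 3249/14 - 7225/14 = -284.

-284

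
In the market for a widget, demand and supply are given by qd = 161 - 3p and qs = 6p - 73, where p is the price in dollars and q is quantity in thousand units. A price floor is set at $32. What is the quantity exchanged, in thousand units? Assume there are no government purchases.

65

Equilibrium: 161 - 3p = 6p - 73, so 234 = 9p and p* = 26, q* = 83.
The floor of 32 is above the equilibrium price 26, so it binds.
At p = 32: qd = 161 - 3·32 = 65 and qs = 6·32 - 73 = 119.
The quantity actually transacted is the short side, demand: 65.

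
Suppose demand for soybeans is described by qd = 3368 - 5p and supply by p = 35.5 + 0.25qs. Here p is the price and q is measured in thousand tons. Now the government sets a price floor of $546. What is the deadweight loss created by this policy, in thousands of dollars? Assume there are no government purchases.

136890

Rearranging supply gives qs = 4p - 142. Without the control the market clears where 3368 - 5p = 4p - 142, i.e. p* = 390 and q* = 1418.
Because the floor (546) lies above the market-clearing price, it is binding.
At p = 546: qd = 3368 - 5·546 = 638 and qs = 4·546 - 142 = 2042.
Quantity traded falls to 638. At q = 638 the demand price is (3368 - 638)/5 = 546 and the supply price is (142 + 638)/4 = 195.
Deadweight loss = ½ · (546 - 195) · (1418 - 638) = ½ · 351 · 780 = 136890.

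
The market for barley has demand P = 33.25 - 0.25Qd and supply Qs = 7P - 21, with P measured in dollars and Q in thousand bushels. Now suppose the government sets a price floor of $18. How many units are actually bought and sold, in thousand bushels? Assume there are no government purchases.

61

Rearranging demand gives Qd = 133 - 4P. In a free market, 133 - 4P = 7P - 21 gives the equilibrium P* = 14, Q* = 77.
Because the floor (18) lies above the market-clearing price, it is binding.
At P = 18: Qd = 133 - 4·18 = 61 and Qs = 7·18 - 21 = 105.
The quantity actually transacted is the short side, demand: 61.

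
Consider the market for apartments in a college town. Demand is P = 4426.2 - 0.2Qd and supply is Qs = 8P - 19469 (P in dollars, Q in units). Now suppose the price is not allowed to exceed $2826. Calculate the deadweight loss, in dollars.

Rearranging demand gives Qd = 22131 - 5P. In a free market, 22131 - 5P = 8P - 19469 gives the equilibrium P* = 3200, Q* = 6131.
Since 2826 < 3200, the ceiling is binding.
At P = 2826: Qd = 22131 - 5·2826 = 8001 and Qs = 8·2826 - 19469 = 3139.
Quantity traded falls to 3139. At Q = 3139 the demand price is (22131 - 3139)/5 = 3798.4 and the supply price is (19469 + 3139)/8 = 2826.
Deadweight loss = ½ · (3798.4 - 2826) · (6131 - 3139) = ½ · 972.4 · 2992 = 1454710.4.

1454710.4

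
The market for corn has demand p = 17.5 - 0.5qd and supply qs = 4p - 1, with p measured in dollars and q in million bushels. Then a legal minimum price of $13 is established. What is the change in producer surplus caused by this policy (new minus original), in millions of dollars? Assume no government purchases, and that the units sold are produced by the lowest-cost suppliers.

38.5

Rearranging demand gives qd = 35 - 2p. Without the control the market clears where 35 - 2p = 4p - 1, i.e. p* = 6 and q* = 23.
Because the floor (13) lies above the market-clearing price, it is binding.
At p = 13: qd = 35 - 2·13 = 9 and qs = 4·13 - 1 = 51.
Producer surplus without the control is ½ · (6 - 0.25) · 23 = 66.125.
With the floor, 9 units are sold at 13. The supply price at q = 9 is 2.5, so PS = ½ · [(13 - 0.25) + (13 - 2.5)] · 9 = 104.625.
Change in producer surplus = 104.625 - 66.125 = 38.5.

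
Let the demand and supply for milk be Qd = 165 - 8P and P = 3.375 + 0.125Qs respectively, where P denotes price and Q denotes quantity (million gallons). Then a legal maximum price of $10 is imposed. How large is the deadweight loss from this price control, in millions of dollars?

Rearranging supply gives Qs = 8P - 27. In a free market, 165 - 8P = 8P - 27 gives the equilibrium P* = 12, Q* = 69.
Since 10 < 12, the ceiling is binding.
At P = 10: Qd = 165 - 8·10 = 85 and Qs = 8·10 - 27 = 53.
Quantity traded falls to 53. At Q = 53 the demand price is (165 - 53)/8 = 14 and the supply price is (27 + 53)/8 = 10.
Deadweight loss = ½ · (14 - 10) · (69 - 53) = ½ · 4 · 16 = 32.

32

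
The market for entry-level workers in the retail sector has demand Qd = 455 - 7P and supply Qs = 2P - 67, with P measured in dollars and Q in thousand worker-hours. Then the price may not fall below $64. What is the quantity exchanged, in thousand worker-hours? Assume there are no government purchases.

Setting quantity demanded equal to quantity supplied, 455 - 7P = 2P - 67, gives P* = 58 and Q* = 49.
The floor of 64 is above the equilibrium price 58, so it binds.
At P = 64: Qd = 455 - 7·64 = 7 and Qs = 2·64 - 67 = 61.
The quantity actually transacted is the short side, demand: 7.

7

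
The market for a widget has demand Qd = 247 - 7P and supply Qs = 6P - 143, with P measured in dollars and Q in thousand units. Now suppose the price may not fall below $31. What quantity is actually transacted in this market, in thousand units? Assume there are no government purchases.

30

Setting quantity demanded equal to quantity supplied, 247 - 7P = 6P - 143, gives P* = 30 and Q* = 37.
Because the floor (31) lies above the market-clearing price, it is binding.
At P = 31: Qd = 247 - 7·31 = 30 and Qs = 6·31 - 143 = 43.
The quantity actually transacted is the short side, demand: 30.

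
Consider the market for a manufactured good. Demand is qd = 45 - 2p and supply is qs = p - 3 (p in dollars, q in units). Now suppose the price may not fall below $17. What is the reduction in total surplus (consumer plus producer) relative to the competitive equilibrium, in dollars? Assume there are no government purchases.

Without the control the market clears where 45 - 2p = p - 3, i.e. p* = 16 and q* = 13.
Because the floor (17) lies above the market-clearing price, it is binding.
At p = 17: qd = 45 - 2·17 = 11 and qs = 17 - 3 = 14.
Quantity traded falls to 11. At q = 11 the demand price is (45 - 11)/2 = 17 and the supply price is 3 + 11 = 14.
Deadweight loss = ½ · (17 - 14) · (13 - 11) = ½ · 3 · 2 = 3.

3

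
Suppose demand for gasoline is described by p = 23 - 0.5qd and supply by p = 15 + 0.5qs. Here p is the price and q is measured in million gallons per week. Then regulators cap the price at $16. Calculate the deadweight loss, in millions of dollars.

Rearranging demand gives qd = 46 - 2p; rearranging supply gives qs = 2p - 30. Setting quantity demanded equal to quantity supplied, 46 - 2p = 2p - 30, gives p* = 19 and q* = 8.
Since 16 < 19, the ceiling is binding.
At p = 16: qd = 46 - 2·16 = 14 and qs = 2·16 - 30 = 2.
Quantity traded falls to 2. At q = 2 the demand price is (46 - 2)/2 = 22 and the supply price is (30 + 2)/2 = 16.
Deadweight loss = ½ · (22 - 16) · (8 - 2) = ½ · 6 · 6 = 18.

18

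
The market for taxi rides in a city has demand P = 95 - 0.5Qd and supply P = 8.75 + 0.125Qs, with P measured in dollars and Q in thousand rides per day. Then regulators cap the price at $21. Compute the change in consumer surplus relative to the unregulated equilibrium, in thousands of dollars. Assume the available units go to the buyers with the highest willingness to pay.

Rearranging demand gives Qd = 190 - 2P; rearranging supply gives Qs = 8P - 70. In a free market, 190 - 2P = 8P - 70 gives the equilibrium P* = 26, Q* = 138.
Since 21 < 26, the ceiling is binding.
At P = 21: Qd = 190 - 2·21 = 148 and Qs = 8·21 - 70 = 98.
Consumer surplus without the control is ½ · (95 - 26) · 138 = 4761.
With the ceiling, 98 units are sold at 21 (assume they go to the highest-value buyers). The demand price at Q = 98 is 46, so CS = ½ · [(95 - 21) + (46 - 21)] · 98 = 4851.
Change in consumer surplus = 4851 - 4761 = 90.

90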